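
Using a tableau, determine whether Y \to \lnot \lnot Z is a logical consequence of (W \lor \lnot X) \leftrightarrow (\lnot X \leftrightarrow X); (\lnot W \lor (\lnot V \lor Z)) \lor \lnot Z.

Initial set: {T ((W \lor \lnot X) \leftrightarrow (\lnot X \leftrightarrow X)); T ((\lnot W \lor (\lnot V \lor Z)) \lor \lnot Z); F (Y \to \lnot \lnot Z)}.
F (Y \to \lnot \lnot Z): α-rule — add T Y, F \lnot \lnot Z.
F \lnot \lnot Z: drop double negation, giving F Z.
T ((W \lor \lnot X) \leftrightarrow (\lnot X \leftrightarrow X)): β-rule — branch into T (W \lor \lnot X), T (\lnot X \leftrightarrow X)  //  F (W \lor \lnot X), F (\lnot X \leftrightarrow X).
  branch 1 (add T (W \lor \lnot X), T (\lnot X \leftrightarrow X)):
    T ((\lnot W \lor (\lnot V \lor Z)) \lor \lnot Z): β-rule — branch into T (\lnot W \lor (\lnot V \lor Z))  //  T \lnot Z.
      branch 1.1 (add T (\lnot W \lor (\lnot V \lor Z))):
        T (W \lor \lnot X): β-rule — branch into T W  //  T \lnot X.
          branch 1.1.1 (add T W):
            T (\lnot X \leftrightarrow X): β-rule — branch into T \lnot X, T X  //  F \lnot X, F X.
              branch 1.1.1.1 (add T \lnot X, T X):
                × closes — contains both X and \lnot X.
              branch 1.1.1.2 (add F \lnot X, F X):
                × closes — contains both X and \lnot X.
          branch 1.1.2 (add T \lnot X):
            T (\lnot X \leftrightarrow X): β-rule — branch into T \lnot X, T X  //  F \lnot X, F X.
              branch 1.1.2.1 (add T \lnot X, T X):
                × closes — contains both X and \lnot X.
              branch 1.1.2.2 (add F \lnot X, F X):
                × closes — contains both X and \lnot X.
      branch 1.2 (add T \lnot Z):
        T (W \lor \lnot X): β-rule — branch into T W  //  T \lnot X.
          branch 1.2.1 (add T W):
            T (\lnot X \leftrightarrow X): β-rule — branch into T \lnot X, T X  //  F \lnot X, F X.
              branch 1.2.1.1 (add T \lnot X, T X):
                × closes — contains both X and \lnot X.
              branch 1.2.1.2 (add F \lnot X, F X):
                × closes — contains both X and \lnot X.
          branch 1.2.2 (add T \lnot X):
            T (\lnot X \leftrightarrow X): β-rule — branch into T \lnot X, T X  //  F \lnot X, F X.
              branch 1.2.2.1 (add T \lnot X, T X):
                × closes — contains both X and \lnot X.
              branch 1.2.2.2 (add F \lnot X, F X):
                × closes — contains both X and \lnot X.
  branch 2 (add F (W \lor \lnot X), F (\lnot X \leftrightarrow X)):
    F (W \lor \lnot X): α-rule — add F W, F \lnot X.
    T ((\lnot W \lor (\lnot V \lor Z)) \lor \lnot Z): β-rule — branch into T (\lnot W \lor (\lnot V \lor Z))  //  T \lnot Z.
      branch 2.1 (add T (\lnot W \lor (\lnot V \lor Z))):
        F (\lnot X \leftrightarrow X): β-rule — branch into T \lnot X, F X  //  F \lnot X, T X.
          branch 2.1.1 (add T \lnot X, F X):
            × closes — contains both X and \lnot X.
          branch 2.1.2 (add F \lnot X, T X):
            T (\lnot W \lor (\lnot V \lor Z)): β-rule — branch into T \lnot W  //  T (\lnot V \lor Z).
              branch 2.1.2.1 (add T \lnot W):
                ○ open, literals {W=F, X=T, Y=T, Z=F}.
              branch 2.1.2.2 (add T (\lnot V \lor Z)):
                T (\lnot V \lor Z): β-rule — branch into T \lnot V  //  T Z.
                  branch 2.1.2.2.1 (add T \lnot V):
                    ○ open, literals {V=F, W=F, X=T, Y=T, Z=F}.
                  branch 2.1.2.2.2 (add T Z):
                    × closes — contains both Z and \lnot Z.
      branch 2.2 (add T \lnot Z):
        F (\lnot X \leftrightarrow X): β-rule — branch into T \lnot X, F X  //  F \lnot X, T X.
          branch 2.2.1 (add T \lnot X, F X):
            × closes — contains both X and \lnot X.
          branch 2.2.2 (add F \lnot X, T X):
            ○ open, literals {W=F, X=T, Y=T, Z=F}.
11 branches closed, 3 open.
An open branch gives a countermodel: W=F, X=T, Y=T, Z=F (unmentioned atoms arbitrary); the premises hold there but the conclusion fails.

No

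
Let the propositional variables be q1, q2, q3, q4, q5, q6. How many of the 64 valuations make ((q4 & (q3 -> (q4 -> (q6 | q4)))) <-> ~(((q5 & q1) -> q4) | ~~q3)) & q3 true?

Initial set: {(((q4 & (q3 -> (q4 -> (q6 | q4)))) <-> ~(((q5 & q1) -> q4) | ~~q3)) & q3)}.
(((q4 & (q3 -> (q4 -> (q6 | q4)))) <-> ~(((q5 & q1) -> q4) | ~~q3)) & q3): α-rule — add ((q4 & (q3 -> (q4 -> (q6 | q4)))) <-> ~(((q5 & q1) -> q4) | ~~q3)), q3.
((q4 & (q3 -> (q4 -> (q6 | q4)))) <-> ~(((q5 & q1) -> q4) | ~~q3)): β-rule — branch into (q4 & (q3 -> (q4 -> (q6 | q4)))), ~(((q5 & q1) -> q4) | ~~q3)  //  ~(q4 & (q3 -> (q4 -> (q6 | q4)))), ~~(((q5 & q1) -> q4) | ~~q3).
  branch 1 (add (q4 & (q3 -> (q4 -> (q6 | q4)))), ~(((q5 & q1) -> q4) | ~~q3)):
    (q4 & (q3 -> (q4 -> (q6 | q4)))): α-rule — add q4, (q3 -> (q4 -> (q6 | q4))).
    ~(((q5 & q1) -> q4) | ~~q3): α-rule — add ~((q5 & q1) -> q4), ~~~q3.
    ~((q5 & q1) -> q4): α-rule — add (q5 & q1), ~q4.
    × closes — contains both q4 and ~q4.
  branch 2 (add ~(q4 & (q3 -> (q4 -> (q6 | q4)))), ~~(((q5 & q1) -> q4) | ~~q3)):
    ~(q4 & (q3 -> (q4 -> (q6 | q4)))): β-rule — branch into ~q4  //  ~(q3 -> (q4 -> (q6 | q4))).
      branch 2.1 (add ~q4):
        ~~(((q5 & q1) -> q4) | ~~q3): β-rule — branch into ((q5 & q1) -> q4)  //  ~~q3.
          branch 2.1.1 (add ((q5 & q1) -> q4)):
            ((q5 & q1) -> q4): β-rule — branch into ~(q5 & q1)  //  q4.
              branch 2.1.1.1 (add ~(q5 & q1)):
                ~(q5 & q1): β-rule — branch into ~q5  //  ~q1.
                  branch 2.1.1.1.1 (add ~q5):
                    ○ open, literals {q3=1, q4=0, q5=0}.
                  branch 2.1.1.1.2 (add ~q1):
                    ○ open, literals {q1=0, q3=1, q4=0}.
              branch 2.1.1.2 (add q4):
                × closes — contains both q4 and ~q4.
          branch 2.1.2 (add ~~q3):
            ~~q3: drop double negation, giving q3.
            ○ open, literals {q3=1, q4=0}.
      branch 2.2 (add ~(q3 -> (q4 -> (q6 | q4)))):
        ~(q3 -> (q4 -> (q6 | q4))): α-rule — add q3, ~(q4 -> (q6 | q4)).
        ~(q4 -> (q6 | q4)): α-rule — add q4, ~(q6 | q4).
        ~(q6 | q4): α-rule — add ~q6, ~q4.
        × closes — contains both q4 and ~q4.
3 branches closed, 3 open.
Each open branch fixes some atoms; the unmentioned ones are free. Counting distinct full assignments: branch {q3=1, q4=0, q5=0} (q1, q2, q6) contributes 8 new; branch {q1=0, q3=1, q4=0} (q2, q5, q6) contributes 4 new; branch {q3=1, q4=0} (q1, q2, q5, q6) contributes 4 new. Total: 16.

16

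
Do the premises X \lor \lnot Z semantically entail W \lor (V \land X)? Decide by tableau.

No

Initial set: {(X \lor \lnot Z); \lnot (W \lor (V \land X))}.
\lnot (W \lor (V \land X)): α-rule — add \lnot W, \lnot (V \land X).
(X \lor \lnot Z): β-rule — branch into X  //  \lnot Z.
  branch 1 (add X):
    \lnot (V \land X): β-rule — branch into \lnot V  //  \lnot X.
      branch 1.1 (add \lnot V):
        ○ open, literals {V=F, W=F, X=T}.
      branch 1.2 (add \lnot X):
        × closes — contains both X and \lnot X.
  branch 2 (add \lnot Z):
    \lnot (V \land X): β-rule — branch into \lnot V  //  \lnot X.
      branch 2.1 (add \lnot V):
        ○ open, literals {V=F, W=F, Z=F}.
      branch 2.2 (add \lnot X):
        ○ open, literals {W=F, X=F, Z=F}.
1 branch closed, 3 open.
An open branch gives a countermodel: V=F, W=F, X=T (unmentioned atoms arbitrary); the premises hold there but the conclusion fails.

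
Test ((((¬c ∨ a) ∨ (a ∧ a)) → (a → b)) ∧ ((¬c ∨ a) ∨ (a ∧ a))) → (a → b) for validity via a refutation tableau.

Assume the negation and expand:
Initial set: {¬(((((¬c ∨ a) ∨ (a ∧ a)) → (a → b)) ∧ ((¬c ∨ a) ∨ (a ∧ a))) → (a → b))}.
¬(((((¬c ∨ a) ∨ (a ∧ a)) → (a → b)) ∧ ((¬c ∨ a) ∨ (a ∧ a))) → (a → b)): α-rule — add ((((¬c ∨ a) ∨ (a ∧ a)) → (a → b)) ∧ ((¬c ∨ a) ∨ (a ∧ a))), ¬(a → b).
((((¬c ∨ a) ∨ (a ∧ a)) → (a → b)) ∧ ((¬c ∨ a) ∨ (a ∧ a))): α-rule — add (((¬c ∨ a) ∨ (a ∧ a)) → (a → b)), ((¬c ∨ a) ∨ (a ∧ a)).
¬(a → b): α-rule — add a, ¬b.
(((¬c ∨ a) ∨ (a ∧ a)) → (a → b)): β-rule — branch into ¬((¬c ∨ a) ∨ (a ∧ a))  //  (a → b).
  branch 1 (add ¬((¬c ∨ a) ∨ (a ∧ a))):
    ¬((¬c ∨ a) ∨ (a ∧ a)): α-rule — add ¬(¬c ∨ a), ¬(a ∧ a).
    ¬(¬c ∨ a): α-rule — add ¬¬c, ¬a.
    × closes — contains both a and ¬a.
  branch 2 (add (a → b)):
    ((¬c ∨ a) ∨ (a ∧ a)): β-rule — branch into (¬c ∨ a)  //  (a ∧ a).
      branch 2.1 (add (¬c ∨ a)):
        (a → b): β-rule — branch into ¬a  //  b.
          branch 2.1.1 (add ¬a):
            × closes — contains both a and ¬a.
          branch 2.1.2 (add b):
            × closes — contains both b and ¬b.
      branch 2.2 (add (a ∧ a)):
        (a ∧ a): α-rule — add a, a.
        (a → b): β-rule — branch into ¬a  //  b.
          branch 2.2.1 (add ¬a):
            × closes — contains both a and ¬a.
          branch 2.2.2 (add b):
            × closes — contains both b and ¬b.
All 5 branches close.
Every branch closed, so the negation is unsatisfiable and the formula is valid.

Valid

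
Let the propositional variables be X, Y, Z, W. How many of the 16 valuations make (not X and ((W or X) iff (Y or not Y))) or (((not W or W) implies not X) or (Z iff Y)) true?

12

Initial set: {((not X and ((W or X) iff (Y or not Y))) or (((not W or W) implies not X) or (Z iff Y)))}.
((not X and ((W or X) iff (Y or not Y))) or (((not W or W) implies not X) or (Z iff Y))): β-rule — branch into (not X and ((W or X) iff (Y or not Y)))  //  (((not W or W) implies not X) or (Z iff Y)).
  branch 1 (add (not X and ((W or X) iff (Y or not Y)))):
    (not X and ((W or X) iff (Y or not Y))): α-rule — add not X, ((W or X) iff (Y or not Y)).
    ((W or X) iff (Y or not Y)): β-rule — branch into (W or X), (Y or not Y)  //  not (W or X), not (Y or not Y).
      branch 1.1 (add (W or X), (Y or not Y)):
        (W or X): β-rule — branch into W  //  X.
          branch 1.1.1 (add W):
            (Y or not Y): β-rule — branch into Y  //  not Y.
              branch 1.1.1.1 (add Y):
                ○ open, literals {W=true, X=false, Y=true}.
              branch 1.1.1.2 (add not Y):
                ○ open, literals {W=true, X=false, Y=false}.
          branch 1.1.2 (add X):
            × closes — contains both X and not X.
      branch 1.2 (add not (W or X), not (Y or not Y)):
        not (W or X): α-rule — add not W, not X.
        not (Y or not Y): α-rule — add not Y, not not Y.
        × closes — contains both Y and not Y.
  branch 2 (add (((not W or W) implies not X) or (Z iff Y))):
    (((not W or W) implies not X) or (Z iff Y)): β-rule — branch into ((not W or W) implies not X)  //  (Z iff Y).
      branch 2.1 (add ((not W or W) implies not X)):
        ((not W or W) implies not X): β-rule — branch into not (not W or W)  //  not X.
          branch 2.1.1 (add not (not W or W)):
            not (not W or W): α-rule — add not not W, not W.
            × closes — contains both W and not W.
          branch 2.1.2 (add not X):
            ○ open, literals {X=false}.
      branch 2.2 (add (Z iff Y)):
        (Z iff Y): β-rule — branch into Z, Y  //  not Z, not Y.
          branch 2.2.1 (add Z, Y):
            ○ open, literals {Y=true, Z=true}.
          branch 2.2.2 (add not Z, not Y):
            ○ open, literals {Y=false, Z=false}.
3 branches closed, 5 open.
Each open branch fixes some atoms; the unmentioned ones are free. Counting distinct full assignments: branch {W=true, X=false, Y=true} (Z) contributes 2 new; branch {W=true, X=false, Y=false} (Z) contributes 2 new; branch {X=false} (Y, Z, W) contributes 4 new; branch {Y=true, Z=true} (X, W) contributes 2 new; branch {Y=false, Z=false} (X, W) contributes 2 new. Total: 12.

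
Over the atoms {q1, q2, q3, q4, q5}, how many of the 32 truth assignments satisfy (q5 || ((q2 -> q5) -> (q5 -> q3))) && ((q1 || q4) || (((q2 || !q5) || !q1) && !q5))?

28

Initial set: {T ((q5 || ((q2 -> q5) -> (q5 -> q3))) && ((q1 || q4) || (((q2 || !q5) || !q1) && !q5)))}.
T ((q5 || ((q2 -> q5) -> (q5 -> q3))) && ((q1 || q4) || (((q2 || !q5) || !q1) && !q5))): α-rule — add T (q5 || ((q2 -> q5) -> (q5 -> q3))), T ((q1 || q4) || (((q2 || !q5) || !q1) && !q5)).
T (q5 || ((q2 -> q5) -> (q5 -> q3))): β-rule — branch into T q5  //  T ((q2 -> q5) -> (q5 -> q3)).
  branch 1 (add T q5):
    T ((q1 || q4) || (((q2 || !q5) || !q1) && !q5)): β-rule — branch into T (q1 || q4)  //  T (((q2 || !q5) || !q1) && !q5).
      branch 1.1 (add T (q1 || q4)):
        T (q1 || q4): β-rule — branch into T q1  //  T q4.
          branch 1.1.1 (add T q1):
            ○ open, literals {q1=1, q5=1}.
          branch 1.1.2 (add T q4):
            ○ open, literals {q4=1, q5=1}.
      branch 1.2 (add T (((q2 || !q5) || !q1) && !q5)):
        T (((q2 || !q5) || !q1) && !q5): α-rule — add T ((q2 || !q5) || !q1), T !q5.
        × closes — contains both q5 and !q5.
  branch 2 (add T ((q2 -> q5) -> (q5 -> q3))):
    T ((q1 || q4) || (((q2 || !q5) || !q1) && !q5)): β-rule — branch into T (q1 || q4)  //  T (((q2 || !q5) || !q1) && !q5).
      branch 2.1 (add T (q1 || q4)):
        T ((q2 -> q5) -> (q5 -> q3)): β-rule — branch into F (q2 -> q5)  //  T (q5 -> q3).
          branch 2.1.1 (add F (q2 -> q5)):
            F (q2 -> q5): α-rule — add T q2, F q5.
            T (q1 || q4): β-rule — branch into T q1  //  T q4.
              branch 2.1.1.1 (add T q1):
                ○ open, literals {q1=1, q2=1, q5=0}.
              branch 2.1.1.2 (add T q4):
                ○ open, literals {q2=1, q4=1, q5=0}.
          branch 2.1.2 (add T (q5 -> q3)):
            T (q1 || q4): β-rule — branch into T q1  //  T q4.
              branch 2.1.2.1 (add T q1):
                T (q5 -> q3): β-rule — branch into F q5  //  T q3.
                  branch 2.1.2.1.1 (add F q5):
                    ○ open, literals {q1=1, q5=0}.
                  branch 2.1.2.1.2 (add T q3):
                    ○ open, literals {q1=1, q3=1}.
              branch 2.1.2.2 (add T q4):
                T (q5 -> q3): β-rule — branch into F q5  //  T q3.
                  branch 2.1.2.2.1 (add F q5):
                    ○ open, literals {q4=1, q5=0}.
                  branch 2.1.2.2.2 (add T q3):
                    ○ open, literals {q3=1, q4=1}.
      branch 2.2 (add T (((q2 || !q5) || !q1) && !q5)):
        T (((q2 || !q5) || !q1) && !q5): α-rule — add T ((q2 || !q5) || !q1), T !q5.
        T ((q2 -> q5) -> (q5 -> q3)): β-rule — branch into F (q2 -> q5)  //  T (q5 -> q3).
          branch 2.2.1 (add F (q2 -> q5)):
            F (q2 -> q5): α-rule — add T q2, F q5.
            T ((q2 || !q5) || !q1): β-rule — branch into T (q2 || !q5)  //  T !q1.
              branch 2.2.1.1 (add T (q2 || !q5)):
                T (q2 || !q5): β-rule — branch into T q2  //  T !q5.
                  branch 2.2.1.1.1 (add T q2):
                    ○ open, literals {q2=1, q5=0}.
                  branch 2.2.1.1.2 (add T !q5):
                    ○ open, literals {q2=1, q5=0}.
              branch 2.2.1.2 (add T !q1):
                ○ open, literals {q1=0, q2=1, q5=0}.
          branch 2.2.2 (add T (q5 -> q3)):
            T ((q2 || !q5) || !q1): β-rule — branch into T (q2 || !q5)  //  T !q1.
              branch 2.2.2.1 (add T (q2 || !q5)):
                T (q5 -> q3): β-rule — branch into F q5  //  T q3.
                  branch 2.2.2.1.1 (add F q5):
                    T (q2 || !q5): β-rule — branch into T q2  //  T !q5.
                      branch 2.2.2.1.1.1 (add T q2):
                        ○ open, literals {q2=1, q5=0}.
                      branch 2.2.2.1.1.2 (add T !q5):
                        ○ open, literals {q5=0}.
                  branch 2.2.2.1.2 (add T q3):
                    T (q2 || !q5): β-rule — branch into T q2  //  T !q5.
                      branch 2.2.2.1.2.1 (add T q2):
                        ○ open, literals {q2=1, q3=1, q5=0}.
                      branch 2.2.2.1.2.2 (add T !q5):
                        ○ open, literals {q3=1, q5=0}.
              branch 2.2.2.2 (add T !q1):
                T (q5 -> q3): β-rule — branch into F q5  //  T q3.
                  branch 2.2.2.2.1 (add F q5):
                    ○ open, literals {q1=0, q5=0}.
                  branch 2.2.2.2.2 (add T q3):
                    ○ open, literals {q1=0, q3=1, q5=0}.
1 branch closed, 17 open.
Each open branch fixes some atoms; the unmentioned ones are free. Counting distinct full assignments: branch {q1=1, q5=1} (q2, q3, q4) contributes 8 new; branch {q4=1, q5=1} (q1, q2, q3) contributes 4 new; branch {q1=1, q2=1, q5=0} (q3, q4) contributes 4 new; branch {q2=1, q4=1, q5=0} (q1, q3) contributes 2 new; branch {q1=1, q5=0} (q2, q3, q4) contributes 4 new; branch {q1=1, q3=1} (q2, q4, q5) contributes 0 new; branch {q4=1, q5=0} (q1, q2, q3) contributes 2 new; branch {q3=1, q4=1} (q1, q2, q5) contributes 0 new; branch {q2=1, q5=0} (q1, q3, q4) contributes 2 new; branch {q2=1, q5=0} (q1, q3, q4) contributes 0 new; branch {q1=0, q2=1, q5=0} (q3, q4) contributes 0 new; branch {q2=1, q5=0} (q1, q3, q4) contributes 0 new; branch {q5=0} (q1, q2, q3, q4) contributes 2 new; branch {q2=1, q3=1, q5=0} (q1, q4) contributes 0 new; branch {q3=1, q5=0} (q1, q2, q4) contributes 0 new; branch {q1=0, q5=0} (q2, q3, q4) contributes 0 new; branch {q1=0, q3=1, q5=0} (q2, q4) contributes 0 new. Total: 28.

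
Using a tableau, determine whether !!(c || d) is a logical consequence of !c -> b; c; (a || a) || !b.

Initial set: {T (!c -> b); T c; T ((a || a) || !b); F !!(c || d)}.
F !!(c || d): drop double negation, giving F (c || d).
F (c || d): α-rule — add F c, F d.
× closes — contains both c and !c.
All 1 branch closes.
Every branch closed, so the premises entail the conclusion.

Yes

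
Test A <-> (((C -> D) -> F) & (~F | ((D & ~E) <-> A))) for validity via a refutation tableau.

Not valid

Assume the negation and expand:
Initial set: {~(A <-> (((C -> D) -> F) & (~F | ((D & ~E) <-> A))))}.
~(A <-> (((C -> D) -> F) & (~F | ((D & ~E) <-> A)))): β-rule — branch into A, ~(((C -> D) -> F) & (~F | ((D & ~E) <-> A)))  //  ~A, (((C -> D) -> F) & (~F | ((D & ~E) <-> A))).
  branch 1 (add A, ~(((C -> D) -> F) & (~F | ((D & ~E) <-> A)))):
    ~(((C -> D) -> F) & (~F | ((D & ~E) <-> A))): β-rule — branch into ~((C -> D) -> F)  //  ~(~F | ((D & ~E) <-> A)).
      branch 1.1 (add ~((C -> D) -> F)):
        ~((C -> D) -> F): α-rule — add (C -> D), ~F.
        (C -> D): β-rule — branch into ~C  //  D.
          branch 1.1.1 (add ~C):
            ○ open, literals {A=true, C=false, F=false}.
          branch 1.1.2 (add D):
            ○ open, literals {A=true, D=true, F=false}.
      branch 1.2 (add ~(~F | ((D & ~E) <-> A))):
        ~(~F | ((D & ~E) <-> A)): α-rule — add ~~F, ~((D & ~E) <-> A).
        ~((D & ~E) <-> A): β-rule — branch into (D & ~E), ~A  //  ~(D & ~E), A.
          branch 1.2.1 (add (D & ~E), ~A):
            × closes — contains both A and ~A.
          branch 1.2.2 (add ~(D & ~E), A):
            ~(D & ~E): β-rule — branch into ~D  //  ~~E.
              branch 1.2.2.1 (add ~D):
                ○ open, literals {A=true, D=false, F=true}.
              branch 1.2.2.2 (add ~~E):
                ○ open, literals {A=true, E=true, F=true}.
  branch 2 (add ~A, (((C -> D) -> F) & (~F | ((D & ~E) <-> A)))):
    (((C -> D) -> F) & (~F | ((D & ~E) <-> A))): α-rule — add ((C -> D) -> F), (~F | ((D & ~E) <-> A)).
    ((C -> D) -> F): β-rule — branch into ~(C -> D)  //  F.
      branch 2.1 (add ~(C -> D)):
        ~(C -> D): α-rule — add C, ~D.
        (~F | ((D & ~E) <-> A)): β-rule — branch into ~F  //  ((D & ~E) <-> A).
          branch 2.1.1 (add ~F):
            ○ open, literals {A=false, C=true, D=false, F=false}.
          branch 2.1.2 (add ((D & ~E) <-> A)):
            ((D & ~E) <-> A): β-rule — branch into (D & ~E), A  //  ~(D & ~E), ~A.
              branch 2.1.2.1 (add (D & ~E), A):
                × closes — contains both A and ~A.
              branch 2.1.2.2 (add ~(D & ~E), ~A):
                ~(D & ~E): β-rule — branch into ~D  //  ~~E.
                  branch 2.1.2.2.1 (add ~D):
                    ○ open, literals {A=false, C=true, D=false}.
                  branch 2.1.2.2.2 (add ~~E):
                    ○ open, literals {A=false, C=true, D=false, E=true}.
      branch 2.2 (add F):
        (~F | ((D & ~E) <-> A)): β-rule — branch into ~F  //  ((D & ~E) <-> A).
          branch 2.2.1 (add ~F):
            × closes — contains both F and ~F.
          branch 2.2.2 (add ((D & ~E) <-> A)):
            ((D & ~E) <-> A): β-rule — branch into (D & ~E), A  //  ~(D & ~E), ~A.
              branch 2.2.2.1 (add (D & ~E), A):
                × closes — contains both A and ~A.
              branch 2.2.2.2 (add ~(D & ~E), ~A):
                ~(D & ~E): β-rule — branch into ~D  //  ~~E.
                  branch 2.2.2.2.1 (add ~D):
                    ○ open, literals {A=false, D=false, F=true}.
                  branch 2.2.2.2.2 (add ~~E):
                    ○ open, literals {A=false, E=true, F=true}.
4 branches closed, 9 open.
An open branch gives a countermodel: A=true, C=false, F=false (unmentioned atoms arbitrary); under it the original formula is false.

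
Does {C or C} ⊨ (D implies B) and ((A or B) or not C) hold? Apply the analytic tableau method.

No

Initial set: {T (C or C); F ((D implies B) and ((A or B) or not C))}.
T (C or C): β-rule — branch into T C  //  T C.
  branch 1 (add T C):
    F ((D implies B) and ((A or B) or not C)): β-rule — branch into F (D implies B)  //  F ((A or B) or not C).
      branch 1.1 (add F (D implies B)):
        F (D implies B): α-rule — add T D, F B.
        ○ open, literals {B=F, C=T, D=T}.
      branch 1.2 (add F ((A or B) or not C)):
        F ((A or B) or not C): α-rule — add F (A or B), F not C.
        F (A or B): α-rule — add F A, F B.
        ○ open, literals {A=F, B=F, C=T}.
  branch 2 (add T C):
    F ((D implies B) and ((A or B) or not C)): β-rule — branch into F (D implies B)  //  F ((A or B) or not C).
      branch 2.1 (add F (D implies B)):
        F (D implies B): α-rule — add T D, F B.
        ○ open, literals {B=F, C=T, D=T}.
      branch 2.2 (add F ((A or B) or not C)):
        F ((A or B) or not C): α-rule — add F (A or B), F not C.
        F (A or B): α-rule — add F A, F B.
        ○ open, literals {A=F, B=F, C=T}.
0 branches closed, 4 open.
An open branch gives a countermodel: B=F, C=T, D=T (unmentioned atoms arbitrary); the premises hold there but the conclusion fails.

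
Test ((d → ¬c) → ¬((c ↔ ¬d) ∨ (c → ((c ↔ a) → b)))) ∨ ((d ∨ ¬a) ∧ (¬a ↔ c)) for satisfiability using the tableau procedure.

Satisfiable

Initial set: {(((d → ¬c) → ¬((c ↔ ¬d) ∨ (c → ((c ↔ a) → b)))) ∨ ((d ∨ ¬a) ∧ (¬a ↔ c)))}.
(((d → ¬c) → ¬((c ↔ ¬d) ∨ (c → ((c ↔ a) → b)))) ∨ ((d ∨ ¬a) ∧ (¬a ↔ c))): β-rule — branch into ((d → ¬c) → ¬((c ↔ ¬d) ∨ (c → ((c ↔ a) → b))))  //  ((d ∨ ¬a) ∧ (¬a ↔ c)).
  branch 1 (add ((d → ¬c) → ¬((c ↔ ¬d) ∨ (c → ((c ↔ a) → b))))):
    ((d → ¬c) → ¬((c ↔ ¬d) ∨ (c → ((c ↔ a) → b)))): β-rule — branch into ¬(d → ¬c)  //  ¬((c ↔ ¬d) ∨ (c → ((c ↔ a) → b))).
      branch 1.1 (add ¬(d → ¬c)):
        ¬(d → ¬c): α-rule — add d, ¬¬c.
        ○ open, literals {c=true, d=true}.
      branch 1.2 (add ¬((c ↔ ¬d) ∨ (c → ((c ↔ a) → b)))):
        ¬((c ↔ ¬d) ∨ (c → ((c ↔ a) → b))): α-rule — add ¬(c ↔ ¬d), ¬(c → ((c ↔ a) → b)).
        ¬(c → ((c ↔ a) → b)): α-rule — add c, ¬((c ↔ a) → b).
        ¬((c ↔ a) → b): α-rule — add (c ↔ a), ¬b.
        ¬(c ↔ ¬d): β-rule — branch into c, ¬¬d  //  ¬c, ¬d.
          branch 1.2.1 (add c, ¬¬d):
            (c ↔ a): β-rule — branch into c, a  //  ¬c, ¬a.
              branch 1.2.1.1 (add c, a):
                ○ open, literals {a=true, b=false, c=true, d=true}.
              branch 1.2.1.2 (add ¬c, ¬a):
                × closes — contains both c and ¬c.
          branch 1.2.2 (add ¬c, ¬d):
            × closes — contains both c and ¬c.
  branch 2 (add ((d ∨ ¬a) ∧ (¬a ↔ c))):
    ((d ∨ ¬a) ∧ (¬a ↔ c)): α-rule — add (d ∨ ¬a), (¬a ↔ c).
    (d ∨ ¬a): β-rule — branch into d  //  ¬a.
      branch 2.1 (add d):
        (¬a ↔ c): β-rule — branch into ¬a, c  //  ¬¬a, ¬c.
          branch 2.1.1 (add ¬a, c):
            ○ open, literals {a=false, c=true, d=true}.
          branch 2.1.2 (add ¬¬a, ¬c):
            ○ open, literals {a=true, c=false, d=true}.
      branch 2.2 (add ¬a):
        (¬a ↔ c): β-rule — branch into ¬a, c  //  ¬¬a, ¬c.
          branch 2.2.1 (add ¬a, c):
            ○ open, literals {a=false, c=true}.
          branch 2.2.2 (add ¬¬a, ¬c):
            × closes — contains both a and ¬a.
3 branches closed, 5 open.
An open branch gives a satisfying assignment: c=true, d=true.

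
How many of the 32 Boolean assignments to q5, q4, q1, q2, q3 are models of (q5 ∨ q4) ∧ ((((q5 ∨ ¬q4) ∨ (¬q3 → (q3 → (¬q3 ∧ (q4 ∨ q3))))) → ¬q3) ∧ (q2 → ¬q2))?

Initial set: {((q5 ∨ q4) ∧ ((((q5 ∨ ¬q4) ∨ (¬q3 → (q3 → (¬q3 ∧ (q4 ∨ q3))))) → ¬q3) ∧ (q2 → ¬q2)))}.
((q5 ∨ q4) ∧ ((((q5 ∨ ¬q4) ∨ (¬q3 → (q3 → (¬q3 ∧ (q4 ∨ q3))))) → ¬q3) ∧ (q2 → ¬q2))): α-rule — add (q5 ∨ q4), ((((q5 ∨ ¬q4) ∨ (¬q3 → (q3 → (¬q3 ∧ (q4 ∨ q3))))) → ¬q3) ∧ (q2 → ¬q2)).
((((q5 ∨ ¬q4) ∨ (¬q3 → (q3 → (¬q3 ∧ (q4 ∨ q3))))) → ¬q3) ∧ (q2 → ¬q2)): α-rule — add (((q5 ∨ ¬q4) ∨ (¬q3 → (q3 → (¬q3 ∧ (q4 ∨ q3))))) → ¬q3), (q2 → ¬q2).
(q5 ∨ q4): β-rule — branch into q5  //  q4.
  branch 1 (add q5):
    (((q5 ∨ ¬q4) ∨ (¬q3 → (q3 → (¬q3 ∧ (q4 ∨ q3))))) → ¬q3): β-rule — branch into ¬((q5 ∨ ¬q4) ∨ (¬q3 → (q3 → (¬q3 ∧ (q4 ∨ q3)))))  //  ¬q3.
      branch 1.1 (add ¬((q5 ∨ ¬q4) ∨ (¬q3 → (q3 → (¬q3 ∧ (q4 ∨ q3)))))):
        ¬((q5 ∨ ¬q4) ∨ (¬q3 → (q3 → (¬q3 ∧ (q4 ∨ q3))))): α-rule — add ¬(q5 ∨ ¬q4), ¬(¬q3 → (q3 → (¬q3 ∧ (q4 ∨ q3)))).
        ¬(q5 ∨ ¬q4): α-rule — add ¬q5, ¬¬q4.
        × closes — contains both q5 and ¬q5.
      branch 1.2 (add ¬q3):
        (q2 → ¬q2): β-rule — branch into ¬q2  //  ¬q2.
          branch 1.2.1 (add ¬q2):
            ○ open, literals {q2=0, q3=0, q5=1}.
          branch 1.2.2 (add ¬q2):
            ○ open, literals {q2=0, q3=0, q5=1}.
  branch 2 (add q4):
    (((q5 ∨ ¬q4) ∨ (¬q3 → (q3 → (¬q3 ∧ (q4 ∨ q3))))) → ¬q3): β-rule — branch into ¬((q5 ∨ ¬q4) ∨ (¬q3 → (q3 → (¬q3 ∧ (q4 ∨ q3)))))  //  ¬q3.
      branch 2.1 (add ¬((q5 ∨ ¬q4) ∨ (¬q3 → (q3 → (¬q3 ∧ (q4 ∨ q3)))))):
        ¬((q5 ∨ ¬q4) ∨ (¬q3 → (q3 → (¬q3 ∧ (q4 ∨ q3))))): α-rule — add ¬(q5 ∨ ¬q4), ¬(¬q3 → (q3 → (¬q3 ∧ (q4 ∨ q3)))).
        ¬(q5 ∨ ¬q4): α-rule — add ¬q5, ¬¬q4.
        ¬(¬q3 → (q3 → (¬q3 ∧ (q4 ∨ q3)))): α-rule — add ¬q3, ¬(q3 → (¬q3 ∧ (q4 ∨ q3))).
        ¬(q3 → (¬q3 ∧ (q4 ∨ q3))): α-rule — add q3, ¬(¬q3 ∧ (q4 ∨ q3)).
        × closes — contains both q3 and ¬q3.
      branch 2.2 (add ¬q3):
        (q2 → ¬q2): β-rule — branch into ¬q2  //  ¬q2.
          branch 2.2.1 (add ¬q2):
            ○ open, literals {q2=0, q3=0, q4=1}.
          branch 2.2.2 (add ¬q2):
            ○ open, literals {q2=0, q3=0, q4=1}.
2 branches closed, 4 open.
Each open branch fixes some atoms; the unmentioned ones are free. Counting distinct full assignments: branch {q2=0, q3=0, q5=1} (q4, q1) contributes 4 new; branch {q2=0, q3=0, q5=1} (q4, q1) contributes 0 new; branch {q2=0, q3=0, q4=1} (q5, q1) contributes 2 new; branch {q2=0, q3=0, q4=1} (q5, q1) contributes 0 new. Total: 6.

6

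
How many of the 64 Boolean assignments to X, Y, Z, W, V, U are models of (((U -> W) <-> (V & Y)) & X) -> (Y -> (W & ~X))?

56

Initial set: {((((U -> W) <-> (V & Y)) & X) -> (Y -> (W & ~X)))}.
((((U -> W) <-> (V & Y)) & X) -> (Y -> (W & ~X))): β-rule — branch into ~(((U -> W) <-> (V & Y)) & X)  //  (Y -> (W & ~X)).
  branch 1 (add ~(((U -> W) <-> (V & Y)) & X)):
    ~(((U -> W) <-> (V & Y)) & X): β-rule — branch into ~((U -> W) <-> (V & Y))  //  ~X.
      branch 1.1 (add ~((U -> W) <-> (V & Y))):
        ~((U -> W) <-> (V & Y)): β-rule — branch into (U -> W), ~(V & Y)  //  ~(U -> W), (V & Y).
          branch 1.1.1 (add (U -> W), ~(V & Y)):
            (U -> W): β-rule — branch into ~U  //  W.
              branch 1.1.1.1 (add ~U):
                ~(V & Y): β-rule — branch into ~V  //  ~Y.
                  branch 1.1.1.1.1 (add ~V):
                    ○ open, literals {U=0, V=0}.
                  branch 1.1.1.1.2 (add ~Y):
                    ○ open, literals {U=0, Y=0}.
              branch 1.1.1.2 (add W):
                ~(V & Y): β-rule — branch into ~V  //  ~Y.
                  branch 1.1.1.2.1 (add ~V):
                    ○ open, literals {V=0, W=1}.
                  branch 1.1.1.2.2 (add ~Y):
                    ○ open, literals {W=1, Y=0}.
          branch 1.1.2 (add ~(U -> W), (V & Y)):
            ~(U -> W): α-rule — add U, ~W.
            (V & Y): α-rule — add V, Y.
            ○ open, literals {U=1, V=1, W=0, Y=1}.
      branch 1.2 (add ~X):
        ○ open, literals {X=0}.
  branch 2 (add (Y -> (W & ~X))):
    (Y -> (W & ~X)): β-rule — branch into ~Y  //  (W & ~X).
      branch 2.1 (add ~Y):
        ○ open, literals {Y=0}.
      branch 2.2 (add (W & ~X)):
        (W & ~X): α-rule — add W, ~X.
        ○ open, literals {W=1, X=0}.
0 branches closed, 8 open.
Each open branch fixes some atoms; the unmentioned ones are free. Counting distinct full assignments: branch {U=0, V=0} (X, Y, Z, W) contributes 16 new; branch {U=0, Y=0} (X, Z, W, V) contributes 8 new; branch {V=0, W=1} (X, Y, Z, U) contributes 8 new; branch {W=1, Y=0} (X, Z, V, U) contributes 4 new; branch {U=1, V=1, W=0, Y=1} (X, Z) contributes 4 new; branch {X=0} (Y, Z, W, V, U) contributes 12 new; branch {Y=0} (X, Z, W, V, U) contributes 4 new; branch {W=1, X=0} (Y, Z, V, U) contributes 0 new. Total: 56.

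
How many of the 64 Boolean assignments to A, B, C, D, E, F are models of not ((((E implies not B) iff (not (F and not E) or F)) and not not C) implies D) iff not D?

Initial set: {(not ((((E implies not B) iff (not (F and not E) or F)) and not not C) implies D) iff not D)}.
(not ((((E implies not B) iff (not (F and not E) or F)) and not not C) implies D) iff not D): β-rule — branch into not ((((E implies not B) iff (not (F and not E) or F)) and not not C) implies D), not D  //  not not ((((E implies not B) iff (not (F and not E) or F)) and not not C) implies D), not not D.
  branch 1 (add not ((((E implies not B) iff (not (F and not E) or F)) and not not C) implies D), not D):
    not ((((E implies not B) iff (not (F and not E) or F)) and not not C) implies D): α-rule — add (((E implies not B) iff (not (F and not E) or F)) and not not C), not D.
    (((E implies not B) iff (not (F and not E) or F)) and not not C): α-rule — add ((E implies not B) iff (not (F and not E) or F)), not not C.
    not not C: drop double negation, giving C.
    ((E implies not B) iff (not (F and not E) or F)): β-rule — branch into (E implies not B), (not (F and not E) or F)  //  not (E implies not B), not (not (F and not E) or F).
      branch 1.1 (add (E implies not B), (not (F and not E) or F)):
        (E implies not B): β-rule — branch into not E  //  not B.
          branch 1.1.1 (add not E):
            (not (F and not E) or F): β-rule — branch into not (F and not E)  //  F.
              branch 1.1.1.1 (add not (F and not E)):
                not (F and not E): β-rule — branch into not F  //  not not E.
                  branch 1.1.1.1.1 (add not F):
                    ○ open, literals {C=true, D=false, E=false, F=false}.
                  branch 1.1.1.1.2 (add not not E):
                    × closes — contains both E and not E.
              branch 1.1.1.2 (add F):
                ○ open, literals {C=true, D=false, E=false, F=true}.
          branch 1.1.2 (add not B):
            (not (F and not E) or F): β-rule — branch into not (F and not E)  //  F.
              branch 1.1.2.1 (add not (F and not E)):
                not (F and not E): β-rule — branch into not F  //  not not E.
                  branch 1.1.2.1.1 (add not F):
                    ○ open, literals {B=false, C=true, D=false, F=false}.
                  branch 1.1.2.1.2 (add not not E):
                    ○ open, literals {B=false, C=true, D=false, E=true}.
              branch 1.1.2.2 (add F):
                ○ open, literals {B=false, C=true, D=false, F=true}.
      branch 1.2 (add not (E implies not B), not (not (F and not E) or F)):
        not (E implies not B): α-rule — add E, not not B.
        not (not (F and not E) or F): α-rule — add not not (F and not E), not F.
        not not (F and not E): α-rule — add F, not E.
        × closes — contains both F and not F.
  branch 2 (add not not ((((E implies not B) iff (not (F and not E) or F)) and not not C) implies D), not not D):
    not not ((((E implies not B) iff (not (F and not E) or F)) and not not C) implies D): β-rule — branch into not (((E implies not B) iff (not (F and not E) or F)) and not not C)  //  D.
      branch 2.1 (add not (((E implies not B) iff (not (F and not E) or F)) and not not C)):
        not (((E implies not B) iff (not (F and not E) or F)) and not not C): β-rule — branch into not ((E implies not B) iff (not (F and not E) or F))  //  not not not C.
          branch 2.1.1 (add not ((E implies not B) iff (not (F and not E) or F))):
            not ((E implies not B) iff (not (F and not E) or F)): β-rule — branch into (E implies not B), not (not (F and not E) or F)  //  not (E implies not B), (not (F and not E) or F).
              branch 2.1.1.1 (add (E implies not B), not (not (F and not E) or F)):
                not (not (F and not E) or F): α-rule — add not not (F and not E), not F.
                not not (F and not E): α-rule — add F, not E.
                × closes — contains both F and not F.
              branch 2.1.1.2 (add not (E implies not B), (not (F and not E) or F)):
                not (E implies not B): α-rule — add E, not not B.
                (not (F and not E) or F): β-rule — branch into not (F and not E)  //  F.
                  branch 2.1.1.2.1 (add not (F and not E)):
                    not (F and not E): β-rule — branch into not F  //  not not E.
                      branch 2.1.1.2.1.1 (add not F):
                        ○ open, literals {B=true, D=true, E=true, F=false}.
                      branch 2.1.1.2.1.2 (add not not E):
                        ○ open, literals {B=true, D=true, E=true}.
                  branch 2.1.1.2.2 (add F):
                    ○ open, literals {B=true, D=true, E=true, F=true}.
          branch 2.1.2 (add not not not C):
            not not not C: drop double negation, giving not C.
            ○ open, literals {C=false, D=true}.
      branch 2.2 (add D):
        ○ open, literals {D=true}.
3 branches closed, 10 open.
Each open branch fixes some atoms; the unmentioned ones are free. Counting distinct full assignments: branch {C=true, D=false, E=false, F=false} (A, B) contributes 4 new; branch {C=true, D=false, E=false, F=true} (A, B) contributes 4 new; branch {B=false, C=true, D=false, F=false} (A, E) contributes 2 new; branch {B=false, C=true, D=false, E=true} (A, F) contributes 2 new; branch {B=false, C=true, D=false, F=true} (A, E) contributes 0 new; branch {B=true, D=true, E=true, F=false} (A, C) contributes 4 new; branch {B=true, D=true, E=true} (A, C, F) contributes 4 new; branch {B=true, D=true, E=true, F=true} (A, C) contributes 0 new; branch {C=false, D=true} (A, B, E, F) contributes 12 new; branch {D=true} (A, B, C, E, F) contributes 12 new. Total: 44.

44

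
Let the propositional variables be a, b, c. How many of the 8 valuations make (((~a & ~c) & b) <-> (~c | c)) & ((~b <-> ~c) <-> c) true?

Initial set: {T ((((~a & ~c) & b) <-> (~c | c)) & ((~b <-> ~c) <-> c))}.
T ((((~a & ~c) & b) <-> (~c | c)) & ((~b <-> ~c) <-> c)): α-rule — add T (((~a & ~c) & b) <-> (~c | c)), T ((~b <-> ~c) <-> c).
T (((~a & ~c) & b) <-> (~c | c)): β-rule — branch into T ((~a & ~c) & b), T (~c | c)  //  F ((~a & ~c) & b), F (~c | c).
  branch 1 (add T ((~a & ~c) & b), T (~c | c)):
    T ((~a & ~c) & b): α-rule — add T (~a & ~c), T b.
    T (~a & ~c): α-rule — add T ~a, T ~c.
    T ((~b <-> ~c) <-> c): β-rule — branch into T (~b <-> ~c), T c  //  F (~b <-> ~c), F c.
      branch 1.1 (add T (~b <-> ~c), T c):
        × closes — contains both c and ~c.
      branch 1.2 (add F (~b <-> ~c), F c):
        T (~c | c): β-rule — branch into T ~c  //  T c.
          branch 1.2.1 (add T ~c):
            F (~b <-> ~c): β-rule — branch into T ~b, F ~c  //  F ~b, T ~c.
              branch 1.2.1.1 (add T ~b, F ~c):
                × closes — contains both b and ~b.
              branch 1.2.1.2 (add F ~b, T ~c):
                ○ open, literals {a=false, b=true, c=false}.
          branch 1.2.2 (add T c):
            × closes — contains both c and ~c.
  branch 2 (add F ((~a & ~c) & b), F (~c | c)):
    F (~c | c): α-rule — add F ~c, F c.
    × closes — contains both c and ~c.
4 branches closed, 1 open.
Each open branch fixes some atoms; the unmentioned ones are free. Counting distinct full assignments: branch {a=false, b=true, c=false} (none free) contributes 1 new. Total: 1.

1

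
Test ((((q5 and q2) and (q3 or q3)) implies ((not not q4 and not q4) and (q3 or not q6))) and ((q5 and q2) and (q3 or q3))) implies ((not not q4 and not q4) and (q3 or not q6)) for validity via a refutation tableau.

Assume the negation and expand:
Initial set: {not (((((q5 and q2) and (q3 or q3)) implies ((not not q4 and not q4) and (q3 or not q6))) and ((q5 and q2) and (q3 or q3))) implies ((not not q4 and not q4) and (q3 or not q6)))}.
not (((((q5 and q2) and (q3 or q3)) implies ((not not q4 and not q4) and (q3 or not q6))) and ((q5 and q2) and (q3 or q3))) implies ((not not q4 and not q4) and (q3 or not q6))): α-rule — add ((((q5 and q2) and (q3 or q3)) implies ((not not q4 and not q4) and (q3 or not q6))) and ((q5 and q2) and (q3 or q3))), not ((not not q4 and not q4) and (q3 or not q6)).
((((q5 and q2) and (q3 or q3)) implies ((not not q4 and not q4) and (q3 or not q6))) and ((q5 and q2) and (q3 or q3))): α-rule — add (((q5 and q2) and (q3 or q3)) implies ((not not q4 and not q4) and (q3 or not q6))), ((q5 and q2) and (q3 or q3)).
((q5 and q2) and (q3 or q3)): α-rule — add (q5 and q2), (q3 or q3).
(q5 and q2): α-rule — add q5, q2.
not ((not not q4 and not q4) and (q3 or not q6)): β-rule — branch into not (not not q4 and not q4)  //  not (q3 or not q6).
  branch 1 (add not (not not q4 and not q4)):
    (((q5 and q2) and (q3 or q3)) implies ((not not q4 and not q4) and (q3 or not q6))): β-rule — branch into not ((q5 and q2) and (q3 or q3))  //  ((not not q4 and not q4) and (q3 or not q6)).
      branch 1.1 (add not ((q5 and q2) and (q3 or q3))):
        (q3 or q3): β-rule — branch into q3  //  q3.
          branch 1.1.1 (add q3):
            not (not not q4 and not q4): β-rule — branch into not not not q4  //  not not q4.
              branch 1.1.1.1 (add not not not q4):
                not not not q4: drop double negation, giving not q4.
                not ((q5 and q2) and (q3 or q3)): β-rule — branch into not (q5 and q2)  //  not (q3 or q3).
                  branch 1.1.1.1.1 (add not (q5 and q2)):
                    not (q5 and q2): β-rule — branch into not q5  //  not q2.
                      branch 1.1.1.1.1.1 (add not q5):
                        × closes — contains both q5 and not q5.
                      branch 1.1.1.1.1.2 (add not q2):
                        × closes — contains both q2 and not q2.
                  branch 1.1.1.1.2 (add not (q3 or q3)):
                    not (q3 or q3): α-rule — add not q3, not q3.
                    × closes — contains both q3 and not q3.
              branch 1.1.1.2 (add not not q4):
                not ((q5 and q2) and (q3 or q3)): β-rule — branch into not (q5 and q2)  //  not (q3 or q3).
                  branch 1.1.1.2.1 (add not (q5 and q2)):
                    not (q5 and q2): β-rule — branch into not q5  //  not q2.
                      branch 1.1.1.2.1.1 (add not q5):
                        × closes — contains both q5 and not q5.
                      branch 1.1.1.2.1.2 (add not q2):
                        × closes — contains both q2 and not q2.
                  branch 1.1.1.2.2 (add not (q3 or q3)):
                    not (q3 or q3): α-rule — add not q3, not q3.
                    × closes — contains both q3 and not q3.
          branch 1.1.2 (add q3):
            not (not not q4 and not q4): β-rule — branch into not not not q4  //  not not q4.
              branch 1.1.2.1 (add not not not q4):
                not not not q4: drop double negation, giving not q4.
                not ((q5 and q2) and (q3 or q3)): β-rule — branch into not (q5 and q2)  //  not (q3 or q3).
                  branch 1.1.2.1.1 (add not (q5 and q2)):
                    not (q5 and q2): β-rule — branch into not q5  //  not q2.
                      branch 1.1.2.1.1.1 (add not q5):
                        × closes — contains both q5 and not q5.
                      branch 1.1.2.1.1.2 (add not q2):
                        × closes — contains both q2 and not q2.
                  branch 1.1.2.1.2 (add not (q3 or q3)):
                    not (q3 or q3): α-rule — add not q3, not q3.
                    × closes — contains both q3 and not q3.
              branch 1.1.2.2 (add not not q4):
                not ((q5 and q2) and (q3 or q3)): β-rule — branch into not (q5 and q2)  //  not (q3 or q3).
                  branch 1.1.2.2.1 (add not (q5 and q2)):
                    not (q5 and q2): β-rule — branch into not q5  //  not q2.
                      branch 1.1.2.2.1.1 (add not q5):
                        × closes — contains both q5 and not q5.
                      branch 1.1.2.2.1.2 (add not q2):
                        × closes — contains both q2 and not q2.
                  branch 1.1.2.2.2 (add not (q3 or q3)):
                    not (q3 or q3): α-rule — add not q3, not q3.
                    × closes — contains both q3 and not q3.
      branch 1.2 (add ((not not q4 and not q4) and (q3 or not q6))):
        ((not not q4 and not q4) and (q3 or not q6)): α-rule — add (not not q4 and not q4), (q3 or not q6).
        (not not q4 and not q4): α-rule — add not not q4, not q4.
        not not q4: drop double negation, giving q4.
        × closes — contains both q4 and not q4.
  branch 2 (add not (q3 or not q6)):
    not (q3 or not q6): α-rule — add not q3, not not q6.
    (((q5 and q2) and (q3 or q3)) implies ((not not q4 and not q4) and (q3 or not q6))): β-rule — branch into not ((q5 and q2) and (q3 or q3))  //  ((not not q4 and not q4) and (q3 or not q6)).
      branch 2.1 (add not ((q5 and q2) and (q3 or q3))):
        (q3 or q3): β-rule — branch into q3  //  q3.
          branch 2.1.1 (add q3):
            × closes — contains both q3 and not q3.
          branch 2.1.2 (add q3):
            × closes — contains both q3 and not q3.
      branch 2.2 (add ((not not q4 and not q4) and (q3 or not q6))):
        ((not not q4 and not q4) and (q3 or not q6)): α-rule — add (not not q4 and not q4), (q3 or not q6).
        (not not q4 and not q4): α-rule — add not not q4, not q4.
        not not q4: drop double negation, giving q4.
        × closes — contains both q4 and not q4.
All 16 branches close.
Every branch closed, so the negation is unsatisfiable and the formula is valid.

Valid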